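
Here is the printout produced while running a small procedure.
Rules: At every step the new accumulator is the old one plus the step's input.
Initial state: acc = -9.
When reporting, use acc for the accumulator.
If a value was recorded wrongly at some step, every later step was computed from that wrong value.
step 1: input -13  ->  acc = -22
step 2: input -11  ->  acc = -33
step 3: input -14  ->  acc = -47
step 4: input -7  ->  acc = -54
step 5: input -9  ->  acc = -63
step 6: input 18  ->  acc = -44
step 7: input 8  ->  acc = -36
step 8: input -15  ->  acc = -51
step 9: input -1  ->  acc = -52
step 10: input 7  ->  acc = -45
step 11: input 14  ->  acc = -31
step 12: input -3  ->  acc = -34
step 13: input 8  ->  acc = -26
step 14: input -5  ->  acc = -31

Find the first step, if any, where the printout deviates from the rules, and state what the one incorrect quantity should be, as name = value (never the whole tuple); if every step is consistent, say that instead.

step 6, acc = -45

1. acc = -9 + -13 = -22 (checks out)
2. acc = -22 + -11 = -33 (verified)
3. acc = -33 + -14 = -47 (checks out)
4. acc = -47 + -7 = -54 (confirmed correct)
5. acc = -54 + -9 = -63 (in agreement)
6. acc = -63 + 18 = -45 (this is not what the printout shows)
The earliest wrong entry is at step 6: it should read acc = -45.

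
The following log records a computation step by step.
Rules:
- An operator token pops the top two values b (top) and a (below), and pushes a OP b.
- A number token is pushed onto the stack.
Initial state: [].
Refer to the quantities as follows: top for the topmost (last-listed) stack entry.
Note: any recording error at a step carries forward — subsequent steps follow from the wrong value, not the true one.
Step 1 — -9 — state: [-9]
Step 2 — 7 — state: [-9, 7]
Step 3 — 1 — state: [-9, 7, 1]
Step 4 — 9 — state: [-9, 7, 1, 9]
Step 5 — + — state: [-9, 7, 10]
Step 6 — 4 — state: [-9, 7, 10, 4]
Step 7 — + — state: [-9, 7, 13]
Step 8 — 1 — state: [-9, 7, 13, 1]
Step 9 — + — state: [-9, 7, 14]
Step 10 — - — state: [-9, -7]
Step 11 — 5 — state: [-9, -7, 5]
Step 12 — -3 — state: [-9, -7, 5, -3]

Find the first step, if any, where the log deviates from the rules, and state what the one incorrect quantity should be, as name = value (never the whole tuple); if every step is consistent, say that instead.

step 7, top = 14

1. push -9: top = -9 (in agreement)
2. push 7: top = 7 (same as recorded)
3. push 1: top = 1 (exactly as logged)
4. push 9: top = 9 (matches)
5. 1 + 9 = 10 (consistent with the log)
6. push 4: top = 4 (agrees with the log)
7. 10 + 4 = 14 (the log has a different value)
Conclusion: step 7 carries the first error; the entry should be top = 14.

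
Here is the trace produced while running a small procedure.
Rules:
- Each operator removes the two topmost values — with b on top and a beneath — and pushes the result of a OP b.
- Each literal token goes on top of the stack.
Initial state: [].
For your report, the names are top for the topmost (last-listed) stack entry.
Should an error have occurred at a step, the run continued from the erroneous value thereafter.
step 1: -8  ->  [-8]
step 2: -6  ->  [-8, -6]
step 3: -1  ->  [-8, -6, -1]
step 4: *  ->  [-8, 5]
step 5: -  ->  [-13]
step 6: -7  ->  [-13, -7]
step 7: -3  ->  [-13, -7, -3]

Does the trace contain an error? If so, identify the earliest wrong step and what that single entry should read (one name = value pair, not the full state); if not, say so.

Step 1: push -8: top = -8 — verified.
Step 2: push -6: top = -6 — checks out.
Step 3: push -1: top = -1 — same as recorded.
Step 4: -6 * -1 = 6 — the entry is off here.
That makes step 4 the first incorrect line — top = 6 is what it should show.

step 4, top = 6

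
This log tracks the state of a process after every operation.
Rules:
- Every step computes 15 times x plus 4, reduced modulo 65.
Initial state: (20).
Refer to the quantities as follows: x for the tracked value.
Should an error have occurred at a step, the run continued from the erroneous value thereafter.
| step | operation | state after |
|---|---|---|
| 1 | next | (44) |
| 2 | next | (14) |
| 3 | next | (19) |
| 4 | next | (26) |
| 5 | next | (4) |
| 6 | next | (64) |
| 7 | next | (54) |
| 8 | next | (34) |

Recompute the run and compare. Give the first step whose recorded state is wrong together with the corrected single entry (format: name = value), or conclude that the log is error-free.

Step 1: x = (15*20 + 4) mod 65 = 44 — matches.
Step 2: x = (15*44 + 4) mod 65 = 14 — verified.
Step 3: x = (15*14 + 4) mod 65 = 19 — verified.
Step 4: x = (15*19 + 4) mod 65 = 29 — not what was recorded.
The earliest wrong entry is at step 4: it should read x = 29.

step 4, x = 29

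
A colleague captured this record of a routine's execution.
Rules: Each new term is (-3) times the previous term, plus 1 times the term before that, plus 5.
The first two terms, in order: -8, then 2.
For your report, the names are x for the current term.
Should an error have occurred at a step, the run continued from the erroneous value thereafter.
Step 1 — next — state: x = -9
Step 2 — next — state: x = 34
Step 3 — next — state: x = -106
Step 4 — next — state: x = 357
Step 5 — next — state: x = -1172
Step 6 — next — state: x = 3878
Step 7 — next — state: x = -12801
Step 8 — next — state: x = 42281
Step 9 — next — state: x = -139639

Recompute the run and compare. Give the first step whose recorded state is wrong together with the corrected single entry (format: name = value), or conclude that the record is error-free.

Recomputing the run from the initial state:
step 1: x = -9
step 2: x = 34
step 3: x = -106
step 4: x = 357
step 5: x = -1172
step 6: x = 3878
step 7: x = -12801
step 8: x = 42286
step 9: x = -139654
The first disagreement with the record is at step 8, where the value should be x = 42286.

step 8, x = 42286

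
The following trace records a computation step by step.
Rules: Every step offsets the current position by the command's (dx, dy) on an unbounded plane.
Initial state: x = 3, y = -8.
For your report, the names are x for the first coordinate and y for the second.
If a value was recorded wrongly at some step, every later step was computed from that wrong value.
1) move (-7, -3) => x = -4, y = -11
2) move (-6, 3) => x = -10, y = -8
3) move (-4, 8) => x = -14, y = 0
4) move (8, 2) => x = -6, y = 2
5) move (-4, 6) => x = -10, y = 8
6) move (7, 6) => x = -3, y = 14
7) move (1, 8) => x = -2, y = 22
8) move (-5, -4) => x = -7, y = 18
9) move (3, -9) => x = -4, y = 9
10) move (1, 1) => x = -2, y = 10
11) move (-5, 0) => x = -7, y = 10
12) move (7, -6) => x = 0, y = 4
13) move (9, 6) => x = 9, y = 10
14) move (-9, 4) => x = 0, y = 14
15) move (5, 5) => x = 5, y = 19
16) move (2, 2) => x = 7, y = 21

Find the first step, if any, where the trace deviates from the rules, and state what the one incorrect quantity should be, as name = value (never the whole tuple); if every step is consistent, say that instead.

Recomputing the run from the initial state:
step 1: x = -4, y = -11
step 2: x = -10, y = -8
step 3: x = -14, y = 0
step 4: x = -6, y = 2
step 5: x = -10, y = 8
step 6: x = -3, y = 14
step 7: x = -2, y = 22
step 8: x = -7, y = 18
step 9: x = -4, y = 9
step 10: x = -3, y = 10
step 11: x = -8, y = 10
step 12: x = -1, y = 4
step 13: x = 8, y = 10
step 14: x = -1, y = 14
step 15: x = 4, y = 19
step 16: x = 6, y = 21
The first disagreement with the trace is at step 10, where the value should be x = -3.

step 10, x = -3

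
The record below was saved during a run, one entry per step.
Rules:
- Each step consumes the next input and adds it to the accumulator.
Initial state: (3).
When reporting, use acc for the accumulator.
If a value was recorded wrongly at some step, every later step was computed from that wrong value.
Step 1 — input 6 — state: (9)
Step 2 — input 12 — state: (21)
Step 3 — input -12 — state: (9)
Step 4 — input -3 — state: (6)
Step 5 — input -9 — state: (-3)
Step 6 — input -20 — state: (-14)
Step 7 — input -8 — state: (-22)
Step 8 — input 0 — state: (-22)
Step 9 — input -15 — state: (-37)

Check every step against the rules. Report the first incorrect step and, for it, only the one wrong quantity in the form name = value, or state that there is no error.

step 6, acc = -23

Step 1: acc = 3 + 6 = 9 — same as recorded.
Step 2: acc = 9 + 12 = 21 — checks out.
Step 3: acc = 21 + -12 = 9 — same as recorded.
Step 4: acc = 9 + -3 = 6 — verified.
Step 5: acc = 6 + -9 = -3 — consistent with the record.
Step 6: acc = -3 + -20 = -23 — the record disagrees here.
That makes step 6 the first incorrect line — acc = -23 is what it should show.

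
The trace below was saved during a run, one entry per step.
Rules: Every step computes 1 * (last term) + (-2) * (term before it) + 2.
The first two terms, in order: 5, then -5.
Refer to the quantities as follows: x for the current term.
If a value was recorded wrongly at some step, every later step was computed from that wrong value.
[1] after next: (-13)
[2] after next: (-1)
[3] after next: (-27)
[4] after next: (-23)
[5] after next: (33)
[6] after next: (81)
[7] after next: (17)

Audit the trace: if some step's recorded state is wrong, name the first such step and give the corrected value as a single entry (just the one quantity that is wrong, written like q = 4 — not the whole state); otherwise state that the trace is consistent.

step 3, x = 27

1. x = 1*(-5) + (-2)*(5) + (2) = -13 (no discrepancy)
2. x = 1*(-13) + (-2)*(-5) + (2) = -1 (matches)
3. x = 1*(-1) + (-2)*(-13) + (2) = 27 (a discrepancy with the trace)
Conclusion: step 3 carries the first error; the entry should be x = 27.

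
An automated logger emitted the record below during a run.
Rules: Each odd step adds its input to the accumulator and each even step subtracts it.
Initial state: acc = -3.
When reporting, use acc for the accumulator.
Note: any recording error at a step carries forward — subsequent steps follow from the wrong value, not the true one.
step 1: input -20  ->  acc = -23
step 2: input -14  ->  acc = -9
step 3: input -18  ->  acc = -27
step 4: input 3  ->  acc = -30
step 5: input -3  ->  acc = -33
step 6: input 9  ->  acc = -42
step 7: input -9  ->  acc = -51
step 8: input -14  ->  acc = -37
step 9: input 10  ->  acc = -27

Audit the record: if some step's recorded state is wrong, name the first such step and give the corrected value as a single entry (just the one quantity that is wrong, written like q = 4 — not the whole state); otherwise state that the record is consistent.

no error

1. acc = -3 + -20 = -23 (verified)
2. acc = -23 - -14 = -9 (same as recorded)
3. acc = -9 + -18 = -27 (matches)
4. acc = -27 - 3 = -30 (agrees with the record)
5. acc = -30 + -3 = -33 (exactly as logged)
6. acc = -33 - 9 = -42 (no discrepancy)
7. acc = -42 + -9 = -51 (matches)
8. acc = -51 - -14 = -37 (same as recorded)
9. acc = -37 + 10 = -27 (verified)
Each recorded entry agrees with the recomputation.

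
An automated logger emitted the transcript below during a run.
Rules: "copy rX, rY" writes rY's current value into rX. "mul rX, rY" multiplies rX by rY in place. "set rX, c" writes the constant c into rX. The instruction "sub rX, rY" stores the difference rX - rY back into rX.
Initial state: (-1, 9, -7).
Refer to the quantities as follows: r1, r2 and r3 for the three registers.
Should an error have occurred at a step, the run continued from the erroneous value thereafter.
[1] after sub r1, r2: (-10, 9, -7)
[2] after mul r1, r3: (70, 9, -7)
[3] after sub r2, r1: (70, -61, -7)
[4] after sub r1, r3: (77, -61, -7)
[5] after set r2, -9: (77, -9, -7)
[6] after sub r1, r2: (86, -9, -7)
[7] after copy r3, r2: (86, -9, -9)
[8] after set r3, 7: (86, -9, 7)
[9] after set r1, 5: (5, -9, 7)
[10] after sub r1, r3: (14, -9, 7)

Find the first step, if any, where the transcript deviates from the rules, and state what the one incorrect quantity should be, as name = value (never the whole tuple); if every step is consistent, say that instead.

Recomputing the run from the initial state:
step 1: r1 = -10, r2 = 9, r3 = -7
step 2: r1 = 70, r2 = 9, r3 = -7
step 3: r1 = 70, r2 = -61, r3 = -7
step 4: r1 = 77, r2 = -61, r3 = -7
step 5: r1 = 77, r2 = -9, r3 = -7
step 6: r1 = 86, r2 = -9, r3 = -7
step 7: r1 = 86, r2 = -9, r3 = -9
step 8: r1 = 86, r2 = -9, r3 = 7
step 9: r1 = 5, r2 = -9, r3 = 7
step 10: r1 = -2, r2 = -9, r3 = 7
The first disagreement with the transcript is at step 10, where the value should be r1 = -2.

step 10, r1 = -2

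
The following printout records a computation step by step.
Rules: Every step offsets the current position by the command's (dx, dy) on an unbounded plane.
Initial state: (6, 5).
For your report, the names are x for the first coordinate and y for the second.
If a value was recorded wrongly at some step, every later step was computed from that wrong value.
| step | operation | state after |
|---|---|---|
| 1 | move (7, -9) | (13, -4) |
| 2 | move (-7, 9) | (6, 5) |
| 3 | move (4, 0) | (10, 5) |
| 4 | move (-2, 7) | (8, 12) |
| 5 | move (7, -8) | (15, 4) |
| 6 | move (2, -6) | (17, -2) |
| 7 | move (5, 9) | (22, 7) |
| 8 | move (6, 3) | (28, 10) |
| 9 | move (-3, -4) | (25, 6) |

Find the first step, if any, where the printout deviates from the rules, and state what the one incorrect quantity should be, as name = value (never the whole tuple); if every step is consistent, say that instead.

Step 1: x = 6 + (7) = 13, y = 5 + (-9) = -4 — verified.
Step 2: x = 13 + (-7) = 6, y = -4 + (9) = 5 — matches.
Step 3: x = 6 + (4) = 10, y = 5 + (0) = 5 — verified.
Step 4: x = 10 + (-2) = 8, y = 5 + (7) = 12 — matches.
Step 5: x = 8 + (7) = 15, y = 12 + (-8) = 4 — confirmed correct.
Step 6: x = 15 + (2) = 17, y = 4 + (-6) = -2 — in agreement.
Step 7: x = 17 + (5) = 22, y = -2 + (9) = 7 — confirmed correct.
Step 8: x = 22 + (6) = 28, y = 7 + (3) = 10 — exactly as logged.
Step 9: x = 28 + (-3) = 25, y = 10 + (-4) = 6 — verified.
Nothing is out of place; the run is error-free.

no error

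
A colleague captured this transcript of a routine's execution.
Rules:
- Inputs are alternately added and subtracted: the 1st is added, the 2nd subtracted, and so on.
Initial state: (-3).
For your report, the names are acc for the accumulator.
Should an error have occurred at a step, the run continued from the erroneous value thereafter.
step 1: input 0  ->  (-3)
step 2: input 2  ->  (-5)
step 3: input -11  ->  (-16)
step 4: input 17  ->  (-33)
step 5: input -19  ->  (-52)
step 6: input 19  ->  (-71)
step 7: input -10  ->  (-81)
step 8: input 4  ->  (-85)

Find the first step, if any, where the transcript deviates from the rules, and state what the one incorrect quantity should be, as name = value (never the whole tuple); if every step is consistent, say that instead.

no error

Step 1: acc = -3 + 0 = -3 — same as recorded.
Step 2: acc = -3 - 2 = -5 — verified.
Step 3: acc = -5 + -11 = -16 — no discrepancy.
Step 4: acc = -16 - 17 = -33 — same as recorded.
Step 5: acc = -33 + -19 = -52 — verified.
Step 6: acc = -52 - 19 = -71 — checks out.
Step 7: acc = -71 + -10 = -81 — consistent with the transcript.
Step 8: acc = -81 - 4 = -85 — verified.
All steps check out; nothing to correct.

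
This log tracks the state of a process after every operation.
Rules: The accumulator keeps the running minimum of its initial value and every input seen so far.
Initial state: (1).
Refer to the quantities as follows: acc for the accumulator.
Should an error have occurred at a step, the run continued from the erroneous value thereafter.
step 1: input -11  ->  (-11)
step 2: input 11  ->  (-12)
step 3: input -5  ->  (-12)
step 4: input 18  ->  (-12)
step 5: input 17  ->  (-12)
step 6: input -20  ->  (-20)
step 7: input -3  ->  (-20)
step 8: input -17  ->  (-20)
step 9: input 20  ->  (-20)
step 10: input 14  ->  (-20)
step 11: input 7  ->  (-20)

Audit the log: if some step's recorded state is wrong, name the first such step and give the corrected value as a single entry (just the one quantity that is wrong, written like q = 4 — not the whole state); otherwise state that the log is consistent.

step 2, acc = -11

1. acc = min(1, -11) = -11 (in agreement)
2. acc = min(-11, 11) = -11 (the log disagrees here)
First deviation found at step 2; the corrected entry is acc = -11.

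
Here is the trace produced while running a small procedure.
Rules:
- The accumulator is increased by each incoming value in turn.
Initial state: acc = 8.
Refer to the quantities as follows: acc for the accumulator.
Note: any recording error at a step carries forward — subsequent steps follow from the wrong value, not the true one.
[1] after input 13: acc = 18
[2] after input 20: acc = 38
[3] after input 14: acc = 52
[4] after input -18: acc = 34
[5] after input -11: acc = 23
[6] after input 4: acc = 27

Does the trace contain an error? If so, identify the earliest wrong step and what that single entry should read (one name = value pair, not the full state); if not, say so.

step 1, acc = 21

Recomputing the run from the initial state:
step 1: acc = 21
step 2: acc = 41
step 3: acc = 55
step 4: acc = 37
step 5: acc = 26
step 6: acc = 30
The first disagreement with the trace is at step 1, where the value should be acc = 21.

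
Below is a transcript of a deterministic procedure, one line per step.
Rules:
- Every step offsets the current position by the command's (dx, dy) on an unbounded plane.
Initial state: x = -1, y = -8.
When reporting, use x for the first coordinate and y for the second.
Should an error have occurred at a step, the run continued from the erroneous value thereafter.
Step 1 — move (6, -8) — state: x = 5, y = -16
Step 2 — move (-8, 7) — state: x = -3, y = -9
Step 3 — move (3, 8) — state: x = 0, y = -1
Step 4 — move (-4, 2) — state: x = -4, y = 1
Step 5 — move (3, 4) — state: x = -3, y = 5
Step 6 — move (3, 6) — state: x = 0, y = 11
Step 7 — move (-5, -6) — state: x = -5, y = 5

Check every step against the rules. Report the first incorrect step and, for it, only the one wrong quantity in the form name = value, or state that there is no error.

step 5, x = -1

Step 1: x = -1 + (6) = 5, y = -8 + (-8) = -16 — in agreement.
Step 2: x = 5 + (-8) = -3, y = -16 + (7) = -9 — in agreement.
Step 3: x = -3 + (3) = 0, y = -9 + (8) = -1 — exactly as logged.
Step 4: x = 0 + (-4) = -4, y = -1 + (2) = 1 — checks out.
Step 5: x = -4 + (3) = -1, y = 1 + (4) = 5 — the transcript disagrees here.
Conclusion: step 5 carries the first error; the entry should be x = -1.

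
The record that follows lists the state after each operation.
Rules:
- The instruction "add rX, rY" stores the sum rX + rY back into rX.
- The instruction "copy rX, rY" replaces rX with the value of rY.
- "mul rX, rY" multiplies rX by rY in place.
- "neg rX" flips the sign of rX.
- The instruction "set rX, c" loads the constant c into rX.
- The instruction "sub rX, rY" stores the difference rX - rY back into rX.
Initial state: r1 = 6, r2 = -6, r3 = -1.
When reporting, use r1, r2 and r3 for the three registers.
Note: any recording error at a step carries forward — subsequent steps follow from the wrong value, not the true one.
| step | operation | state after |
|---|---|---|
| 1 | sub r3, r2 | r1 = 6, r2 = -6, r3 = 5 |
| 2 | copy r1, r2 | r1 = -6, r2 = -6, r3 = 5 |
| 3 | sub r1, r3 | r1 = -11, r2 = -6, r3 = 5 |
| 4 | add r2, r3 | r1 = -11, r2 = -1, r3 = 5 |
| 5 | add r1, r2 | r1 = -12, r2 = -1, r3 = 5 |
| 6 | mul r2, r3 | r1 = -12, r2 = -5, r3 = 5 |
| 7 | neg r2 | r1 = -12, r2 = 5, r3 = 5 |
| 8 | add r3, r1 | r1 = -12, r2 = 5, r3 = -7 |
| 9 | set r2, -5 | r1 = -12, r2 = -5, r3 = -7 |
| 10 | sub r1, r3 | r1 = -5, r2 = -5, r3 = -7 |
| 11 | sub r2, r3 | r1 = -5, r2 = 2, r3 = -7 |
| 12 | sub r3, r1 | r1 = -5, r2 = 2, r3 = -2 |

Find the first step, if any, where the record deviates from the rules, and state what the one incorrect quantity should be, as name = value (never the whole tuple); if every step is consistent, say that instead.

Recomputing the run from the initial state:
step 1: r1 = 6, r2 = -6, r3 = 5
step 2: r1 = -6, r2 = -6, r3 = 5
step 3: r1 = -11, r2 = -6, r3 = 5
step 4: r1 = -11, r2 = -1, r3 = 5
step 5: r1 = -12, r2 = -1, r3 = 5
step 6: r1 = -12, r2 = -5, r3 = 5
step 7: r1 = -12, r2 = 5, r3 = 5
step 8: r1 = -12, r2 = 5, r3 = -7
step 9: r1 = -12, r2 = -5, r3 = -7
step 10: r1 = -5, r2 = -5, r3 = -7
step 11: r1 = -5, r2 = 2, r3 = -7
step 12: r1 = -5, r2 = 2, r3 = -2
This matches the record at every step.

no error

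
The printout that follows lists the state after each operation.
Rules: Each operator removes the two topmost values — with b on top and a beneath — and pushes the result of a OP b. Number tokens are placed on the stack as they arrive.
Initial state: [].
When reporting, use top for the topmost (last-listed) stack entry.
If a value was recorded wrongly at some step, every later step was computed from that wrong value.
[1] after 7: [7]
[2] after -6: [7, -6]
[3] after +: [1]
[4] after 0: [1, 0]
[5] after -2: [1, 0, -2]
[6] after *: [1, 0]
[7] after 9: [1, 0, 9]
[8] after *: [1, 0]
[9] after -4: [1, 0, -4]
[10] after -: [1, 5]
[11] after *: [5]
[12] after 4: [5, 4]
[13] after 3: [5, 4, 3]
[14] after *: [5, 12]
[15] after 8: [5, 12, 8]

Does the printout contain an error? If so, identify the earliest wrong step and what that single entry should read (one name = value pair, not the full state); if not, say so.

step 10, top = 4

1. push 7: top = 7 (in agreement)
2. push -6: top = -6 (agrees with the printout)
3. 7 + -6 = 1 (exactly as logged)
4. push 0: top = 0 (agrees with the printout)
5. push -2: top = -2 (consistent with the printout)
6. 0 * -2 = 0 (verified)
7. push 9: top = 9 (exactly as logged)
8. 0 * 9 = 0 (agrees with the printout)
9. push -4: top = -4 (no discrepancy)
10. 0 - -4 = 4 (the printout has a different value)
First deviation found at step 10; the corrected entry is top = 4.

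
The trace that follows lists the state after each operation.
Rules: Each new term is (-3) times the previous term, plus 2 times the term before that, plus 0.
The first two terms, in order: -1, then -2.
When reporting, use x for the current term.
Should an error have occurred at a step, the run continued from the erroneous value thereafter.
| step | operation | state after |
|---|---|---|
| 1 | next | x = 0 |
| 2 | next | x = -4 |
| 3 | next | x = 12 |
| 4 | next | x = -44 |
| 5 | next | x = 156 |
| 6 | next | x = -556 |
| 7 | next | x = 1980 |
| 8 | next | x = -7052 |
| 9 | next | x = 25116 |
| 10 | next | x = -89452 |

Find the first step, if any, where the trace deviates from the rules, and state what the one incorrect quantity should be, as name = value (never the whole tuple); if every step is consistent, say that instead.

step 1, x = 4

step 1: x = -3*(-2) + (2)*(-1) + (0) = 4 -> the trace disagrees here
Step 1 is the first one off; corrected, x = 4.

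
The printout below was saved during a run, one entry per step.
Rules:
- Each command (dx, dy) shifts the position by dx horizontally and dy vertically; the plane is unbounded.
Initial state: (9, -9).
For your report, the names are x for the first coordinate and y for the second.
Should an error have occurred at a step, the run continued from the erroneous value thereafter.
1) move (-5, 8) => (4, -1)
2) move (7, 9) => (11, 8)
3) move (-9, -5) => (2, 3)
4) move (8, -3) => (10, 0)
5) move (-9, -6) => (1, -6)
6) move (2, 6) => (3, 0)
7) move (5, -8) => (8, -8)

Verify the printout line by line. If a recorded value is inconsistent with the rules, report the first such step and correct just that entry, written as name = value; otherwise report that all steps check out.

Step 1: x = 9 + (-5) = 4, y = -9 + (8) = -1 — matches.
Step 2: x = 4 + (7) = 11, y = -1 + (9) = 8 — in agreement.
Step 3: x = 11 + (-9) = 2, y = 8 + (-5) = 3 — in agreement.
Step 4: x = 2 + (8) = 10, y = 3 + (-3) = 0 — same as recorded.
Step 5: x = 10 + (-9) = 1, y = 0 + (-6) = -6 — consistent with the printout.
Step 6: x = 1 + (2) = 3, y = -6 + (6) = 0 — confirmed correct.
Step 7: x = 3 + (5) = 8, y = 0 + (-8) = -8 — same as recorded.
Nothing is out of place; the run is error-free.

no error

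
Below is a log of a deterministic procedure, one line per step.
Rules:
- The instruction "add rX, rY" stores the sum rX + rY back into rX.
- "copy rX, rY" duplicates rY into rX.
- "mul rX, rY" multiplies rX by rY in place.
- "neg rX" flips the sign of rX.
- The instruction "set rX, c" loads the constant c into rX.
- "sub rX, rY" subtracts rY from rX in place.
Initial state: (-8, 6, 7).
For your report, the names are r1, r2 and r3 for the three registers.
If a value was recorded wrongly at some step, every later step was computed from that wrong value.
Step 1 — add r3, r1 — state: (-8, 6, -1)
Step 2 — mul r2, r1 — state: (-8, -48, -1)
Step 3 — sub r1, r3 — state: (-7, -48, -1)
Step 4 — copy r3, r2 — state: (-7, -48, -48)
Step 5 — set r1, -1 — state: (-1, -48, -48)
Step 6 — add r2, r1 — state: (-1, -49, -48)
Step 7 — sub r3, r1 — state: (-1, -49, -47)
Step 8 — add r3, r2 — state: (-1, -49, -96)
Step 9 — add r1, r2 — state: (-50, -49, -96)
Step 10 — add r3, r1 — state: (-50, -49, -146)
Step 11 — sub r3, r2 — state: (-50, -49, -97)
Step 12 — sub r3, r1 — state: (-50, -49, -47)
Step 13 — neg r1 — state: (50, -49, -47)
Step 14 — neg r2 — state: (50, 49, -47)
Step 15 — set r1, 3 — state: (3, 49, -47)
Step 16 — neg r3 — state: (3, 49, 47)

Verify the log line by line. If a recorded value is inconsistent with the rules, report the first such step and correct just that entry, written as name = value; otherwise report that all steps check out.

Step 1: r3 = 7 + -8 = -1 — matches.
Step 2: r2 = 6 * -8 = -48 — matches.
Step 3: r1 = -8 - -1 = -7 — same as recorded.
Step 4: r3 = -48 — checks out.
Step 5: r1 = -1 — checks out.
Step 6: r2 = -48 + -1 = -49 — checks out.
Step 7: r3 = -48 - -1 = -47 — no discrepancy.
Step 8: r3 = -47 + -49 = -96 — consistent with the log.
Step 9: r1 = -1 + -49 = -50 — confirmed correct.
Step 10: r3 = -96 + -50 = -146 — checks out.
Step 11: r3 = -146 - -49 = -97 — verified.
Step 12: r3 = -97 - -50 = -47 — verified.
Step 13: r1 = -(-50) = 50 — matches.
Step 14: r2 = -(-49) = 49 — exactly as logged.
Step 15: r1 = 3 — checks out.
Step 16: r3 = -(-47) = 47 — matches.
All entries verified; no error found.

no error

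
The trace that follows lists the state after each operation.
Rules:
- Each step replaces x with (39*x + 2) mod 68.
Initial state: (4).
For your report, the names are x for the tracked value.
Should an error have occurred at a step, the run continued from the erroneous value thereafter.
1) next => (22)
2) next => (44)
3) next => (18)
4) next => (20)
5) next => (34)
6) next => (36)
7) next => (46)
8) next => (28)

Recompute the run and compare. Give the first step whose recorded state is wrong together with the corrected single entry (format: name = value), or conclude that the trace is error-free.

step 4, x = 24

step 1: x = (39*4 + 2) mod 68 = 22 -> consistent with the trace
step 2: x = (39*22 + 2) mod 68 = 44 -> agrees with the trace
step 3: x = (39*44 + 2) mod 68 = 18 -> same as recorded
step 4: x = (39*18 + 2) mod 68 = 24 -> not what was recorded
The audit stops at step 4: the recorded entry is wrong and should be x = 24.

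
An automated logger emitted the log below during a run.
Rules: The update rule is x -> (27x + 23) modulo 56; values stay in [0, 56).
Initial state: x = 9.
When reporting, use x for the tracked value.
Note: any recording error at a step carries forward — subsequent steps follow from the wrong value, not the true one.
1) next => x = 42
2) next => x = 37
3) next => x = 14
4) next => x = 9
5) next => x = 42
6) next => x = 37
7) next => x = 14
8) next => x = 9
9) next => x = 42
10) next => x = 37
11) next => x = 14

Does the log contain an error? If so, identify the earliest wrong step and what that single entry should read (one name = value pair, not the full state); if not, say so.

no error

Recomputing the run from the initial state:
step 1: x = 42
step 2: x = 37
step 3: x = 14
step 4: x = 9
step 5: x = 42
step 6: x = 37
step 7: x = 14
step 8: x = 9
step 9: x = 42
step 10: x = 37
step 11: x = 14
This matches the log at every step.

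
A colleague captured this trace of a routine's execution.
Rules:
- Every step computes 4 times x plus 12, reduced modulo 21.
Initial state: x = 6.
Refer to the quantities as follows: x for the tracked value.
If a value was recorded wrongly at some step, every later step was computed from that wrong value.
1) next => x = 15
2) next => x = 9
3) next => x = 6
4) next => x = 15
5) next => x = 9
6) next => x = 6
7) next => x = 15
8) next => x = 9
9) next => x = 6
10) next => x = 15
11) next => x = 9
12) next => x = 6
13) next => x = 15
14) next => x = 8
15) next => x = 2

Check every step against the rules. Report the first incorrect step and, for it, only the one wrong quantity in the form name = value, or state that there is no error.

step 14, x = 9

Recomputing the run from the initial state:
step 1: x = 15
step 2: x = 9
step 3: x = 6
step 4: x = 15
step 5: x = 9
step 6: x = 6
step 7: x = 15
step 8: x = 9
step 9: x = 6
step 10: x = 15
step 11: x = 9
step 12: x = 6
step 13: x = 15
step 14: x = 9
step 15: x = 6
The first disagreement with the trace is at step 14, where the value should be x = 9.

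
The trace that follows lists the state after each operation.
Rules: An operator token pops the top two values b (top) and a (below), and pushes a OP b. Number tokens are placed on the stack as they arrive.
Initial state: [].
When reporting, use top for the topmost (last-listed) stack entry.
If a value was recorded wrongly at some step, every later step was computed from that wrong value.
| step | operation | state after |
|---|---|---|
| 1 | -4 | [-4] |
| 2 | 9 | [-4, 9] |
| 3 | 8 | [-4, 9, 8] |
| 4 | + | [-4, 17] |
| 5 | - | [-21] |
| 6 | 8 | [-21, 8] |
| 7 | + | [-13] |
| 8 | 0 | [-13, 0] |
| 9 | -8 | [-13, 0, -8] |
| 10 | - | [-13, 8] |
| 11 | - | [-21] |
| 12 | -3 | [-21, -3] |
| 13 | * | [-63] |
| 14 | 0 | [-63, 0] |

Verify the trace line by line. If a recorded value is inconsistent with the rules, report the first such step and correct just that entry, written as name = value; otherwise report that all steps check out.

step 1: push -4: top = -4 -> verified
step 2: push 9: top = 9 -> agrees with the trace
step 3: push 8: top = 8 -> no discrepancy
step 4: 9 + 8 = 17 -> exactly as logged
step 5: -4 - 17 = -21 -> same as recorded
step 6: push 8: top = 8 -> verified
step 7: -21 + 8 = -13 -> checks out
step 8: push 0: top = 0 -> same as recorded
step 9: push -8: top = -8 -> verified
step 10: 0 - -8 = 8 -> same as recorded
step 11: -13 - 8 = -21 -> agrees with the trace
step 12: push -3: top = -3 -> verified
step 13: -21 * -3 = 63 -> the recorded entry deviates here
The audit stops at step 13: the recorded entry is wrong and should be top = 63.

step 13, top = 63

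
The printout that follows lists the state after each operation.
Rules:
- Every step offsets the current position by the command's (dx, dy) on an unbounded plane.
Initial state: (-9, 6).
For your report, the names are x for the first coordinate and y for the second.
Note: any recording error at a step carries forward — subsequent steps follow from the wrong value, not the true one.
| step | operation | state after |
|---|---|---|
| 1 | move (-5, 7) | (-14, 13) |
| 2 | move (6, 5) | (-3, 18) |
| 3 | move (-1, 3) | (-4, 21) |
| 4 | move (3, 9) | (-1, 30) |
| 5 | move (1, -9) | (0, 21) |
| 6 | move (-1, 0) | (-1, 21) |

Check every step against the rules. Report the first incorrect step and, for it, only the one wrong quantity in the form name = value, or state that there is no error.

Step 1: x = -9 + (-5) = -14, y = 6 + (7) = 13 — in agreement.
Step 2: x = -14 + (6) = -8, y = 13 + (5) = 18 — the printout has a different value.
First incorrect step: 2; the correct value is x = -8.

step 2, x = -8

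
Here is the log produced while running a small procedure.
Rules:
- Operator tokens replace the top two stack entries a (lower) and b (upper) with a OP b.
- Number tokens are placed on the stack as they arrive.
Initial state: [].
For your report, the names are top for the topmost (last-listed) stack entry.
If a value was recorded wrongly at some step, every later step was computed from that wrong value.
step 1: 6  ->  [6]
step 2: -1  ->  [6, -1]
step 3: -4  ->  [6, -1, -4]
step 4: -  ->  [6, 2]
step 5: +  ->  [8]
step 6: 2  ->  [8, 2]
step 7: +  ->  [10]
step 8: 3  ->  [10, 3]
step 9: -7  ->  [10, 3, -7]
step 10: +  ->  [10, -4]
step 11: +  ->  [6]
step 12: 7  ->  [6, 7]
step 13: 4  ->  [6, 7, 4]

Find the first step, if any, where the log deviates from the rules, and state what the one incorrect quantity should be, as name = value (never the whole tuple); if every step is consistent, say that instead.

step 4, top = 3

Step 1: push 6: top = 6 — no discrepancy.
Step 2: push -1: top = -1 — no discrepancy.
Step 3: push -4: top = -4 — same as recorded.
Step 4: -1 - -4 = 3 — the recorded entry deviates here.
The audit stops at step 4: the recorded entry is wrong and should be top = 3.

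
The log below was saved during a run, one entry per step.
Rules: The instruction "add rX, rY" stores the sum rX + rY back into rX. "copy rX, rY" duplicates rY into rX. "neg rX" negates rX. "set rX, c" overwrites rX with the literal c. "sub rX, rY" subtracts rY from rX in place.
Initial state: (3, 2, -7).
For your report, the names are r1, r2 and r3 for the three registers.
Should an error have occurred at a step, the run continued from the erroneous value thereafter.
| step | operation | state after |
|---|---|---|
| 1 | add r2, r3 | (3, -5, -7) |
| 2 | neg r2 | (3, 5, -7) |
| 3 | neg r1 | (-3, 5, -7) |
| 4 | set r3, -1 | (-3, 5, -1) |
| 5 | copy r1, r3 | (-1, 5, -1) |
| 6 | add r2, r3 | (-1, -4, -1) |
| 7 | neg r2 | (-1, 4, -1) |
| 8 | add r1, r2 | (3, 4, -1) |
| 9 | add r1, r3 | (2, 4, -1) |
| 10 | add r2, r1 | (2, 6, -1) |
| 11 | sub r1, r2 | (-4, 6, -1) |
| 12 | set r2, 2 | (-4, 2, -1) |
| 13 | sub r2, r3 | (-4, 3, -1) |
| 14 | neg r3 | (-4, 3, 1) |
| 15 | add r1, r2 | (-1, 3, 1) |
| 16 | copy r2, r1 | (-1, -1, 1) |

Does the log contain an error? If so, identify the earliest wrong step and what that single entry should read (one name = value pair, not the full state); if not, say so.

step 6, r2 = 4

Step 1: r2 = 2 + -7 = -5 — agrees with the log.
Step 2: r2 = -(-5) = 5 — confirmed correct.
Step 3: r1 = -(3) = -3 — matches.
Step 4: r3 = -1 — exactly as logged.
Step 5: r1 = -1 — no discrepancy.
Step 6: r2 = 5 + -1 = 4 — this is not what the log shows.
So the first discrepancy is step 6, where the right value is r2 = 4.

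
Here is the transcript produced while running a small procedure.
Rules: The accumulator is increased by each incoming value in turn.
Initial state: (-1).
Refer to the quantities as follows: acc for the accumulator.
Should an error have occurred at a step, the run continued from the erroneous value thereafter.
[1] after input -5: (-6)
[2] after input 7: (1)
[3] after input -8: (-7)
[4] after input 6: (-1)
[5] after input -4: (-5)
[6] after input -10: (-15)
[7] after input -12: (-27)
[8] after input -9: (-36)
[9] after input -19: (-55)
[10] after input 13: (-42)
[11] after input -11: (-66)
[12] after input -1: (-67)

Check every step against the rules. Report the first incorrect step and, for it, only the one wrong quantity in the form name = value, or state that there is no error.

step 11, acc = -53

1. acc = -1 + -5 = -6 (no discrepancy)
2. acc = -6 + 7 = 1 (consistent with the transcript)
3. acc = 1 + -8 = -7 (matches)
4. acc = -7 + 6 = -1 (consistent with the transcript)
5. acc = -1 + -4 = -5 (agrees with the transcript)
6. acc = -5 + -10 = -15 (same as recorded)
7. acc = -15 + -12 = -27 (agrees with the transcript)
8. acc = -27 + -9 = -36 (exactly as logged)
9. acc = -36 + -19 = -55 (verified)
10. acc = -55 + 13 = -42 (matches)
11. acc = -42 + -11 = -53 (first mismatch against the transcript)
So the first discrepancy is step 11, where the right value is acc = -53.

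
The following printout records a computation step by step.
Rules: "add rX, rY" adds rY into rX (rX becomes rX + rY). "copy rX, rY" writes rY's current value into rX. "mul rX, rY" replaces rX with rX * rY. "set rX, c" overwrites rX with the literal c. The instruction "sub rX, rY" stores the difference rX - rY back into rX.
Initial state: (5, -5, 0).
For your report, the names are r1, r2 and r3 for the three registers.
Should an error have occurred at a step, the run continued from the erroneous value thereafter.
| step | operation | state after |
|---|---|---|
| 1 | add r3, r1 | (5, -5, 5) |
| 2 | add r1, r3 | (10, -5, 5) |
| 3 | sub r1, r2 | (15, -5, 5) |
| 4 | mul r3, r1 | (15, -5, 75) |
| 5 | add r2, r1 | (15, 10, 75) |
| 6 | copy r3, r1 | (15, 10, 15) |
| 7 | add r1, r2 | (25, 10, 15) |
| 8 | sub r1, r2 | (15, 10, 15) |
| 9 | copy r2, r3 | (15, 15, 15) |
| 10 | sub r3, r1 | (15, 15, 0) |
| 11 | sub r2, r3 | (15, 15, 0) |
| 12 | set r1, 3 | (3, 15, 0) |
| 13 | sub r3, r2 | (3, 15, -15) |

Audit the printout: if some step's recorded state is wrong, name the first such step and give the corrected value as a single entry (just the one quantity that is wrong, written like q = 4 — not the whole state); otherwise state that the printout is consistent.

no error

step 1: r3 = 0 + 5 = 5 -> agrees with the printout
step 2: r1 = 5 + 5 = 10 -> verified
step 3: r1 = 10 - -5 = 15 -> consistent with the printout
step 4: r3 = 5 * 15 = 75 -> exactly as logged
step 5: r2 = -5 + 15 = 10 -> checks out
step 6: r3 = 15 -> confirmed correct
step 7: r1 = 15 + 10 = 25 -> consistent with the printout
step 8: r1 = 25 - 10 = 15 -> checks out
step 9: r2 = 15 -> no discrepancy
step 10: r3 = 15 - 15 = 0 -> exactly as logged
step 11: r2 = 15 - 0 = 15 -> same as recorded
step 12: r1 = 3 -> same as recorded
step 13: r3 = 0 - 15 = -15 -> verified
No step deviates from the rules.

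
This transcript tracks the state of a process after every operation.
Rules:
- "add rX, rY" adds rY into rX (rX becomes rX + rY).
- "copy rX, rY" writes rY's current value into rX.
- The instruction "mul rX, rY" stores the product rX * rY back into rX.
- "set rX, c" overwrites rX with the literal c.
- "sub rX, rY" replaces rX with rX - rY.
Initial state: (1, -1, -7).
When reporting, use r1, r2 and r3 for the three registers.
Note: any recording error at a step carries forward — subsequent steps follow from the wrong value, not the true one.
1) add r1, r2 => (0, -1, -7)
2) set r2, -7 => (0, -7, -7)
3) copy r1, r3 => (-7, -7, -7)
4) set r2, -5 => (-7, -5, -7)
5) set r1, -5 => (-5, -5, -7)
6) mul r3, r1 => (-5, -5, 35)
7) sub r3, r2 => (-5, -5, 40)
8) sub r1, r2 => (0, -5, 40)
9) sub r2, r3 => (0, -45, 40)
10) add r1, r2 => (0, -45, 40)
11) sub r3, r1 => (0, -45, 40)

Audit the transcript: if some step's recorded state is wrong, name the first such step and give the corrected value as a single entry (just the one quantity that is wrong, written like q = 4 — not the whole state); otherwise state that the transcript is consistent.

step 10, r1 = -45

1. r1 = 1 + -1 = 0 (no discrepancy)
2. r2 = -7 (exactly as logged)
3. r1 = -7 (matches)
4. r2 = -5 (confirmed correct)
5. r1 = -5 (no discrepancy)
6. r3 = -7 * -5 = 35 (no discrepancy)
7. r3 = 35 - -5 = 40 (consistent with the transcript)
8. r1 = -5 - -5 = 0 (exactly as logged)
9. r2 = -5 - 40 = -45 (verified)
10. r1 = 0 + -45 = -45 (the transcript has a different value)
The earliest wrong entry is at step 10: it should read r1 = -45.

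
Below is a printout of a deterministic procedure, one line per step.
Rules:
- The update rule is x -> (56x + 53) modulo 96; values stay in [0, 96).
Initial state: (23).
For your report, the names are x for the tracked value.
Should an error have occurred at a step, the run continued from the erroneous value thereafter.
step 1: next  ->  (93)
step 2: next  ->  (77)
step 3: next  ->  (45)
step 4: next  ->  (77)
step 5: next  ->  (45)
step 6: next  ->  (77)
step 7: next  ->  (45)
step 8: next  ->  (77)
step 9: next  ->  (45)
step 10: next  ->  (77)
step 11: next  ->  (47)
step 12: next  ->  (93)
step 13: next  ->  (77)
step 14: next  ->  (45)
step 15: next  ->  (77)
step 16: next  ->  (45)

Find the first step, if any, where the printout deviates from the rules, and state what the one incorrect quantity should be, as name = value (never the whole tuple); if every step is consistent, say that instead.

1. x = (56*23 + 53) mod 96 = 93 (verified)
2. x = (56*93 + 53) mod 96 = 77 (matches)
3. x = (56*77 + 53) mod 96 = 45 (verified)
4. x = (56*45 + 53) mod 96 = 77 (in agreement)
5. x = (56*77 + 53) mod 96 = 45 (consistent with the printout)
6. x = (56*45 + 53) mod 96 = 77 (exactly as logged)
7. x = (56*77 + 53) mod 96 = 45 (exactly as logged)
8. x = (56*45 + 53) mod 96 = 77 (confirmed correct)
9. x = (56*77 + 53) mod 96 = 45 (agrees with the printout)
10. x = (56*45 + 53) mod 96 = 77 (in agreement)
11. x = (56*77 + 53) mod 96 = 45 (not what was recorded)
The audit stops at step 11: the recorded entry is wrong and should be x = 45.

step 11, x = 45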